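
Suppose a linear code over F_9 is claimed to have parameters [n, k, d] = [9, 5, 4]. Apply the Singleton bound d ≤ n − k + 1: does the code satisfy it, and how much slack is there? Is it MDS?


Singleton RHS = n − k + 1 = 5, slack = 1, bound satisfied, not MDS.

Singleton bound: d ≤ n − k + 1.
Here n = 9, k = 5, so n − k + 1 = 5.
Given d = 4, check d ≤ 5: YES.
Slack = (n − k + 1) − d = 1.
The code is NOT MDS (slack = 1 > 0).
Description: the claimed parameters are [9, 5, 4]_9; such a code would be non-MDS.


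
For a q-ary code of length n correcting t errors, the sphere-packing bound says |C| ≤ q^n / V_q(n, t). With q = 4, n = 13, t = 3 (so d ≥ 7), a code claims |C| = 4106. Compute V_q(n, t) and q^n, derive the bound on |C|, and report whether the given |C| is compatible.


V_q(n, t) = 8464, q^n = 67108864, Hamming bound = 7928, |C| = 4106 ≤ bound (satisfied).

Step 1: Compute V_q(n, t) = Σ_{j=0}^3 C(n, j) (q−1)^j.
  j = 0: C(13,0)·(3)^0 = 1·1 = 1.
  j = 1: C(13,1)·(3)^1 = 13·3 = 39.
  j = 2: C(13,2)·(3)^2 = 78·9 = 702.
  j = 3: C(13,3)·(3)^3 = 286·27 = 7722.
  V_q(n, t) = 1 + 39 + 702 + 7722 = 8464.
Step 2: q^n = 4^13 = 67108864.
Step 3: Hamming bound ⌊q^n / V_q(n,t)⌋ = ⌊67108864/8464⌋ = 7928.
Step 4: Compare |C| = 4106 to 7928: satisfied.
The claimed |C| lies below the Hamming bound.


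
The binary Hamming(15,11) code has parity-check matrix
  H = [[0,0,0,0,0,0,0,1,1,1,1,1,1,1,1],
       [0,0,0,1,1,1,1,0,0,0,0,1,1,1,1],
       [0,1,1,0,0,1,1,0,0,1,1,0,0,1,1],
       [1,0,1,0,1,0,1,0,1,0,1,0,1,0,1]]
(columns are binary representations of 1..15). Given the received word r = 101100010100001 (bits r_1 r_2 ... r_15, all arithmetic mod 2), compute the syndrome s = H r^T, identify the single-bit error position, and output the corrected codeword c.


s = (1, 0, 1, 1)^T, error position = 11, corrected codeword c = 101100010110001

Compute s = H r^T mod 2 one row at a time:
  s_1 = 1 + 0 + 1 + 0 + 0 + 0 + 0 + 1 = 3 ≡ 1 (mod 2).
  s_2 = 1 + 0 + 0 + 0 + 0 + 0 + 0 + 1 = 2 ≡ 0 (mod 2).
  s_3 = 0 + 1 + 0 + 0 + 1 + 0 + 0 + 1 = 3 ≡ 1 (mod 2).
  s_4 = 1 + 1 + 0 + 0 + 0 + 0 + 0 + 1 = 3 ≡ 1 (mod 2).
s = (1, 0, 1, 1)^T — this equals column 11 of H (binary 1011), so error is at position 11.
Correct: flip bit 11 of r = 101100010100001 to get c = 101100010110001.


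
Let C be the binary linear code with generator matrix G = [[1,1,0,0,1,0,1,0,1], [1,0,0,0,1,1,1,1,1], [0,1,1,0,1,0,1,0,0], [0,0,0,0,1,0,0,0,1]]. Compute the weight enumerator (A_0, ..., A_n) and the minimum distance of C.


Weight distribution: A_0 = 1, A_2 = 1, A_3 = 4, A_4 = 3, A_5 = 4, A_6 = 3. Minimum distance d = 2.

Enumerate all 2^4 = 16 messages m ∈ F_2^4.
For each, compute codeword c = mG in F_2^9, then tally its weight.
  m = 0000 → c = 000000000, weight = 0.
  m = 1000 → c = 110010101, weight = 5.
  m = 0100 → c = 100011111, weight = 6.
  m = 1100 → c = 010001010, weight = 3.
  m = 0010 → c = 011010100, weight = 4.
  m = 1010 → c = 101000001, weight = 3.
  m = 0110 → c = 111001011, weight = 6.
  m = 1110 → c = 001011110, weight = 5.
  m = 0001 → c = 000010001, weight = 2.
  m = 1001 → c = 110000100, weight = 3.
  m = 0101 → c = 100001110, weight = 4.
  m = 1101 → c = 010011011, weight = 5.
  m = 0011 → c = 011000101, weight = 4.
  m = 1011 → c = 101010000, weight = 3.
  m = 0111 → c = 111011010, weight = 6.
  m = 1111 → c = 001001111, weight = 5.
Tally weights:
  weight 0: 1 codewords.
  weight 2: 1 codewords.
  weight 3: 4 codewords.
  weight 4: 3 codewords.
  weight 5: 4 codewords.
  weight 6: 3 codewords.
Minimum distance d = smallest w > 0 with A_w > 0 = 2.
Sanity: Σ A_w = 16 = 2^4 = 16 ✓.


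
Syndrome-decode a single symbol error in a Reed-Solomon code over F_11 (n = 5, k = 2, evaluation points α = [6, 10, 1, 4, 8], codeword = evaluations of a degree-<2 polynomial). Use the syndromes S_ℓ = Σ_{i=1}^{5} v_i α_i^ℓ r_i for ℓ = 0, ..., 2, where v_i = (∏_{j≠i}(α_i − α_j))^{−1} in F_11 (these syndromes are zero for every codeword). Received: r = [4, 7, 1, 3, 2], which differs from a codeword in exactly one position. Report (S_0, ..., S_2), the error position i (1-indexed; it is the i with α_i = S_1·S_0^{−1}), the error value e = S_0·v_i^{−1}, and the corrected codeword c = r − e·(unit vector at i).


S = (6, 3, 7), error at position 1, error magnitude e = 7, c = [8, 7, 1, 3, 2].

Step 1: column multipliers v_i = (∏_{j≠i}(α_i − α_j))^{−1} mod 11.
  i = 1 (α = 6): (6−10)(6−1)(6−4)(6−8) = (−4)·5·2·(−2) = 80 ≡ 3, so v_1 = 3^{−1} = 4 (mod 11).
  i = 2 (α = 10): (10−6)(10−1)(10−4)(10−8) = 4·9·6·2 = 432 ≡ 3, so v_2 = 3^{−1} = 4 (mod 11).
  i = 3 (α = 1): (1−6)(1−10)(1−4)(1−8) = (−5)·(−9)·(−3)·(−7) = 945 ≡ 10, so v_3 = 10^{−1} = 10 (mod 11).
  i = 4 (α = 4): (4−6)(4−10)(4−1)(4−8) = (−2)·(−6)·3·(−4) = −144 ≡ 10, so v_4 = 10^{−1} = 10 (mod 11).
  i = 5 (α = 8): (8−6)(8−10)(8−1)(8−4) = 2·(−2)·7·4 = −112 ≡ 9, so v_5 = 9^{−1} = 5 (mod 11).
  v = [4, 4, 10, 10, 5].
Step 2: syndromes of r = [4, 7, 1, 3, 2] (all sums mod 11).
  S_0 = Σ v_i r_i = 4·4 + 4·7 + 10·1 + 10·3 + 5·2 = 94 ≡ 6.
  S_1 = Σ v_i α_i r_i = 4·6·4 + 4·10·7 + 10·1·1 + 10·4·3 + 5·8·2 = 586 ≡ 3.
  α_i^2 mod 11 = [3, 1, 1, 5, 9].
  S_2 = Σ v_i α_i^2 r_i = 4·3·4 + 4·1·7 + 10·1·1 + 10·5·3 + 5·9·2 = 326 ≡ 7.
  S = (6, 3, 7) ≠ 0, so r is not a codeword (an error is present).
Step 3: locate the error. For a single error e at position i, S_ℓ = v_i·e·α_i^ℓ, so α_err = S_1/S_0.
  S_0^{−1} = 6^{−1} = 2 (mod 11), so α_err = 3·2 = 6 ≡ 6 = α_1. Error position i = 1.
  Consistency check: S_2/S_1 = 7·4 = 28 ≡ 6 = α_err ✓ (single-error assumption holds).
Step 4: error magnitude e = S_0/v_1 = S_0·∏_{j≠1}(α_1 − α_j) = 6·3 = 18 ≡ 7 (mod 11).
Step 5: correct position 1: c_1 = r_1 − e = 4 − 7 ≡ 8 (mod 11). Hence c = [8, 7, 1, 3, 2].
  Check: interpolating c through the α_i gives m(x) = 4 + 8·x (degree < 2) with m(α_i) = c_i for every i, so c is indeed a codeword.


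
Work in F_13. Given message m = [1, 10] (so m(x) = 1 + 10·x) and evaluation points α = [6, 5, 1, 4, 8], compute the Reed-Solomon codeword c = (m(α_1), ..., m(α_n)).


c = [9, 12, 11, 2, 3]

Message polynomial: m(x) = 1 + 10·x (mod 13).
For each evaluation point α_i, compute m(α_i) mod 13:
  α_1 = 6: Horner steps 10 → 9, so m(6) = 9.
  α_2 = 5: Horner steps 10 → 12, so m(5) = 12.
  α_3 = 1: Horner steps 10 → 11, so m(1) = 11.
  α_4 = 4: Horner steps 10 → 2, so m(4) = 2.
  α_5 = 8: Horner steps 10 → 3, so m(8) = 3.
Codeword c = [9, 12, 11, 2, 3] ∈ F_13^5.


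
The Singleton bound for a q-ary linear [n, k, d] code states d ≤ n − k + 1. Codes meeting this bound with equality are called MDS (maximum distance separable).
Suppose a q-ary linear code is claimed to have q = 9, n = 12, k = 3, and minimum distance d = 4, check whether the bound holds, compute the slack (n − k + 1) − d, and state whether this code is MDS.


Singleton RHS = n − k + 1 = 10, slack = 6, bound satisfied, not MDS.

Singleton bound: d ≤ n − k + 1.
Here n = 12, k = 3, so n − k + 1 = 10.
Given d = 4, check d ≤ 10: YES.
Slack = (n − k + 1) − d = 6.
The code is NOT MDS (slack = 6 > 0).
Description: the claimed parameters are [12, 3, 4]_9; such a code would be non-MDS.


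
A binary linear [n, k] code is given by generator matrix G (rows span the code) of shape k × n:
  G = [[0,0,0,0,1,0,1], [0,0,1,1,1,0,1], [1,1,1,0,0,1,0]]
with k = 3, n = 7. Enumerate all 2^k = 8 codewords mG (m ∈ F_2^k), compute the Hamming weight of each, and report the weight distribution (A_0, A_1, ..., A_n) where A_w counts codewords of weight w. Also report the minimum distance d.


Weight distribution: A_0 = 1, A_2 = 2, A_4 = 3, A_6 = 2. Minimum distance d = 2.

Enumerate all 2^3 = 8 messages m ∈ F_2^3.
For each, compute codeword c = mG in F_2^7, then tally its weight.
  m = 000 → c = 0000000, weight = 0.
  m = 100 → c = 0000101, weight = 2.
  m = 010 → c = 0011101, weight = 4.
  m = 110 → c = 0011000, weight = 2.
  m = 001 → c = 1110010, weight = 4.
  m = 101 → c = 1110111, weight = 6.
  m = 011 → c = 1101111, weight = 6.
  m = 111 → c = 1101010, weight = 4.
Tally weights:
  weight 0: 1 codewords.
  weight 2: 2 codewords.
  weight 4: 3 codewords.
  weight 6: 2 codewords.
Minimum distance d = smallest w > 0 with A_w > 0 = 2.
Sanity: Σ A_w = 8 = 2^3 = 8 ✓.


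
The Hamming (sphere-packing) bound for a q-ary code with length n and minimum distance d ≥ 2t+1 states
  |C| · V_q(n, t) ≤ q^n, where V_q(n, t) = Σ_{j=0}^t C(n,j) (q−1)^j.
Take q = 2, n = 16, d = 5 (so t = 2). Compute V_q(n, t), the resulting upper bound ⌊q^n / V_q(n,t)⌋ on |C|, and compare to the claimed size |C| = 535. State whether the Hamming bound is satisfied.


V_q(n, t) = 137, q^n = 65536, Hamming bound = 478, |C| = 535 > bound (violated).

Step 1: Compute V_q(n, t) = Σ_{j=0}^2 C(n, j) (q−1)^j.
  j = 0: C(16,0)·(1)^0 = 1·1 = 1.
  j = 1: C(16,1)·(1)^1 = 16·1 = 16.
  j = 2: C(16,2)·(1)^2 = 120·1 = 120.
  V_q(n, t) = 1 + 16 + 120 = 137.
Step 2: q^n = 2^16 = 65536.
Step 3: Hamming bound ⌊q^n / V_q(n,t)⌋ = ⌊65536/137⌋ = 478.
Step 4: Compare |C| = 535 to 478: violated.
The claimed |C| lies above the Hamming bound, so no 2-ary code of length 16 with d ≥ 5 can have 535 codewords.


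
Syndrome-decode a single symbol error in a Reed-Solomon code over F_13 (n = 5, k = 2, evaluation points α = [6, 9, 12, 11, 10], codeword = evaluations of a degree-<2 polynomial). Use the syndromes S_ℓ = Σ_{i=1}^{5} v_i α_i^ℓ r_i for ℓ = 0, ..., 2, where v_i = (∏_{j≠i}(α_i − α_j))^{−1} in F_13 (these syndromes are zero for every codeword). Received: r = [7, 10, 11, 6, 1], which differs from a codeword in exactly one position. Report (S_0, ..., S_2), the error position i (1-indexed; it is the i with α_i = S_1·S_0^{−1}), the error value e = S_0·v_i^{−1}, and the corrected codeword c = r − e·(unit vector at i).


S = (5, 6, 2), error at position 2, error magnitude e = 1, c = [7, 9, 11, 6, 1].

Step 1: column multipliers v_i = (∏_{j≠i}(α_i − α_j))^{−1} mod 13.
  i = 1 (α = 6): (6−9)(6−12)(6−11)(6−10) = (−3)·(−6)·(−5)·(−4) = 360 ≡ 9, so v_1 = 9^{−1} = 3 (mod 13).
  i = 2 (α = 9): (9−6)(9−12)(9−11)(9−10) = 3·(−3)·(−2)·(−1) = −18 ≡ 8, so v_2 = 8^{−1} = 5 (mod 13).
  i = 3 (α = 12): (12−6)(12−9)(12−11)(12−10) = 6·3·1·2 = 36 ≡ 10, so v_3 = 10^{−1} = 4 (mod 13).
  i = 4 (α = 11): (11−6)(11−9)(11−12)(11−10) = 5·2·(−1)·1 = −10 ≡ 3, so v_4 = 3^{−1} = 9 (mod 13).
  i = 5 (α = 10): (10−6)(10−9)(10−12)(10−11) = 4·1·(−2)·(−1) = 8 ≡ 8, so v_5 = 8^{−1} = 5 (mod 13).
  v = [3, 5, 4, 9, 5].
Step 2: syndromes of r = [7, 10, 11, 6, 1] (all sums mod 13).
  S_0 = Σ v_i r_i = 3·7 + 5·10 + 4·11 + 9·6 + 5·1 = 174 ≡ 5.
  S_1 = Σ v_i α_i r_i = 3·6·7 + 5·9·10 + 4·12·11 + 9·11·6 + 5·10·1 = 1748 ≡ 6.
  α_i^2 mod 13 = [10, 3, 1, 4, 9].
  S_2 = Σ v_i α_i^2 r_i = 3·10·7 + 5·3·10 + 4·1·11 + 9·4·6 + 5·9·1 = 665 ≡ 2.
  S = (5, 6, 2) ≠ 0, so r is not a codeword (an error is present).
Step 3: locate the error. For a single error e at position i, S_ℓ = v_i·e·α_i^ℓ, so α_err = S_1/S_0.
  S_0^{−1} = 5^{−1} = 8 (mod 13), so α_err = 6·8 = 48 ≡ 9 = α_2. Error position i = 2.
  Consistency check: S_2/S_1 = 2·11 = 22 ≡ 9 = α_err ✓ (single-error assumption holds).
Step 4: error magnitude e = S_0/v_2 = S_0·∏_{j≠2}(α_2 − α_j) = 5·8 = 40 ≡ 1 (mod 13).
Step 5: correct position 2: c_2 = r_2 − e = 10 − 1 ≡ 9 (mod 13). Hence c = [7, 9, 11, 6, 1].
  Check: interpolating c through the α_i gives m(x) = 3 + 5·x (degree < 2) with m(α_i) = c_i for every i, so c is indeed a codeword.


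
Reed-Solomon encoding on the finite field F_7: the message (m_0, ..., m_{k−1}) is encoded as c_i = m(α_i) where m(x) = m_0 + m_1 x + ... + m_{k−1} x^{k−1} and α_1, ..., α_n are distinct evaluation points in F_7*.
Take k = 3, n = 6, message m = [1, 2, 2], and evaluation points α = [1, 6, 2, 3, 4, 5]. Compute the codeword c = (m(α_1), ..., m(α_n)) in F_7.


c = [5, 1, 6, 4, 6, 5]

Message polynomial: m(x) = 1 + 2·x + 2·x^2 (mod 7).
For each evaluation point α_i, compute m(α_i) mod 7:
  α_1 = 1: Horner steps 2 → 4 → 5, so m(1) = 5.
  α_2 = 6: Horner steps 2 → 0 → 1, so m(6) = 1.
  α_3 = 2: Horner steps 2 → 6 → 6, so m(2) = 6.
  α_4 = 3: Horner steps 2 → 1 → 4, so m(3) = 4.
  α_5 = 4: Horner steps 2 → 3 → 6, so m(4) = 6.
  α_6 = 5: Horner steps 2 → 5 → 5, so m(5) = 5.
Codeword c = [5, 1, 6, 4, 6, 5] ∈ F_7^6.


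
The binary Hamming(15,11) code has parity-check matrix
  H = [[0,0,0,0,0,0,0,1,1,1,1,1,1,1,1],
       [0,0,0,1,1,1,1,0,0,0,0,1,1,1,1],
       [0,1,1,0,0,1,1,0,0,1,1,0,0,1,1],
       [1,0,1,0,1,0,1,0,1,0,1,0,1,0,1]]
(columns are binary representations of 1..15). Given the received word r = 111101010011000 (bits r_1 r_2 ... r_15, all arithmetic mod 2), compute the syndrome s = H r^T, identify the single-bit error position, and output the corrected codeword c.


s = (1, 1, 0, 1)^T, error position = 13, corrected codeword c = 111101010011100

Compute s = H r^T mod 2 one row at a time:
  s_1 = 1 + 0 + 0 + 1 + 1 + 0 + 0 + 0 = 3 ≡ 1 (mod 2).
  s_2 = 1 + 0 + 1 + 0 + 1 + 0 + 0 + 0 = 3 ≡ 1 (mod 2).
  s_3 = 1 + 1 + 1 + 0 + 0 + 1 + 0 + 0 = 4 ≡ 0 (mod 2).
  s_4 = 1 + 1 + 0 + 0 + 0 + 1 + 0 + 0 = 3 ≡ 1 (mod 2).
s = (1, 1, 0, 1)^T — this equals column 13 of H (binary 1101), so error is at position 13.
Correct: flip bit 13 of r = 111101010011000 to get c = 111101010011100.


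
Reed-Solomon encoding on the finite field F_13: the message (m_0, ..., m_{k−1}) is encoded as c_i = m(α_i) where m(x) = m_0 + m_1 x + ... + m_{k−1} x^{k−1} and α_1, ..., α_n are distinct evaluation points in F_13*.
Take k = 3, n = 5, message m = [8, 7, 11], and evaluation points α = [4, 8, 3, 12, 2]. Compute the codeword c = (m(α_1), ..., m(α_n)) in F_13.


c = [4, 1, 11, 12, 1]

Message polynomial: m(x) = 8 + 7·x + 11·x^2 (mod 13).
For each evaluation point α_i, compute m(α_i) mod 13:
  α_1 = 4: Horner steps 11 → 12 → 4, so m(4) = 4.
  α_2 = 8: Horner steps 11 → 4 → 1, so m(8) = 1.
  α_3 = 3: Horner steps 11 → 1 → 11, so m(3) = 11.
  α_4 = 12: Horner steps 11 → 9 → 12, so m(12) = 12.
  α_5 = 2: Horner steps 11 → 3 → 1, so m(2) = 1.
Codeword c = [4, 1, 11, 12, 1] ∈ F_13^5.


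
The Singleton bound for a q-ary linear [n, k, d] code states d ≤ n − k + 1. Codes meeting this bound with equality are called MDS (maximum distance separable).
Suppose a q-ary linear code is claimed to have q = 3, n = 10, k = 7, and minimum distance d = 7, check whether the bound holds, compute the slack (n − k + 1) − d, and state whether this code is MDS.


Singleton RHS = n − k + 1 = 4, slack = -3, bound violated (no such code; not MDS).

Singleton bound: d ≤ n − k + 1.
Here n = 10, k = 7, so n − k + 1 = 4.
Given d = 7, check d ≤ 4: NO.
Slack = (n − k + 1) − d = -3.
The slack is negative: d = 7 exceeds n − k + 1 = 4 by 3, so the Singleton bound is violated and no linear [10, 7, 7]_3 code can exist. In particular it is not MDS (MDS requires d = n − k + 1 exactly).
Description: the claimed parameters are [10, 7, 7]_3; such a code would be impossible (violates the Singleton bound).


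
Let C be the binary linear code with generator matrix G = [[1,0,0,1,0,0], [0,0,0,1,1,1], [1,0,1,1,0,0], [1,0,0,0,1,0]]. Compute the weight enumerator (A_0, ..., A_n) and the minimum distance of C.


Weight distribution: A_0 = 1, A_1 = 2, A_2 = 4, A_3 = 6, A_4 = 3. Minimum distance d = 1.

Enumerate all 2^4 = 16 messages m ∈ F_2^4.
For each, compute codeword c = mG in F_2^6, then tally its weight.
  m = 0000 → c = 000000, weight = 0.
  m = 1000 → c = 100100, weight = 2.
  m = 0100 → c = 000111, weight = 3.
  m = 1100 → c = 100011, weight = 3.
  m = 0010 → c = 101100, weight = 3.
  m = 1010 → c = 001000, weight = 1.
  m = 0110 → c = 101011, weight = 4.
  m = 1110 → c = 001111, weight = 4.
  m = 0001 → c = 100010, weight = 2.
  m = 1001 → c = 000110, weight = 2.
  m = 0101 → c = 100101, weight = 3.
  m = 1101 → c = 000001, weight = 1.
  m = 0011 → c = 001110, weight = 3.
  m = 1011 → c = 101010, weight = 3.
  m = 0111 → c = 001001, weight = 2.
  m = 1111 → c = 101101, weight = 4.
Tally weights:
  weight 0: 1 codewords.
  weight 1: 2 codewords.
  weight 2: 4 codewords.
  weight 3: 6 codewords.
  weight 4: 3 codewords.
Minimum distance d = smallest w > 0 with A_w > 0 = 1.
Sanity: Σ A_w = 16 = 2^4 = 16 ✓.


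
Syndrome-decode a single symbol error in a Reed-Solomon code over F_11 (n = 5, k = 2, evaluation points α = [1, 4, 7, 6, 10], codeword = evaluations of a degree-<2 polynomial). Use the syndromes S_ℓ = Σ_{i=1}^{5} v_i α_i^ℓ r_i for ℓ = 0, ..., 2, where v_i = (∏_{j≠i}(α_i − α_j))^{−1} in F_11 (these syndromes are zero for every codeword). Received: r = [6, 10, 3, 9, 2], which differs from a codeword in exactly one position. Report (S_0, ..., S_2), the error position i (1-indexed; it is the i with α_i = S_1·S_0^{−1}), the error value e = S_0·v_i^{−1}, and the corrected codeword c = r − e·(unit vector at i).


S = (5, 6, 5), error at position 5, error magnitude e = 6, c = [6, 10, 3, 9, 7].

Step 1: column multipliers v_i = (∏_{j≠i}(α_i − α_j))^{−1} mod 11.
  i = 1 (α = 1): (1−4)(1−7)(1−6)(1−10) = (−3)·(−6)·(−5)·(−9) = 810 ≡ 7, so v_1 = 7^{−1} = 8 (mod 11).
  i = 2 (α = 4): (4−1)(4−7)(4−6)(4−10) = 3·(−3)·(−2)·(−6) = −108 ≡ 2, so v_2 = 2^{−1} = 6 (mod 11).
  i = 3 (α = 7): (7−1)(7−4)(7−6)(7−10) = 6·3·1·(−3) = −54 ≡ 1, so v_3 = 1^{−1} = 1 (mod 11).
  i = 4 (α = 6): (6−1)(6−4)(6−7)(6−10) = 5·2·(−1)·(−4) = 40 ≡ 7, so v_4 = 7^{−1} = 8 (mod 11).
  i = 5 (α = 10): (10−1)(10−4)(10−7)(10−6) = 9·6·3·4 = 648 ≡ 10, so v_5 = 10^{−1} = 10 (mod 11).
  v = [8, 6, 1, 8, 10].
Step 2: syndromes of r = [6, 10, 3, 9, 2] (all sums mod 11).
  S_0 = Σ v_i r_i = 8·6 + 6·10 + 1·3 + 8·9 + 10·2 = 203 ≡ 5.
  S_1 = Σ v_i α_i r_i = 8·1·6 + 6·4·10 + 1·7·3 + 8·6·9 + 10·10·2 = 941 ≡ 6.
  α_i^2 mod 11 = [1, 5, 5, 3, 1].
  S_2 = Σ v_i α_i^2 r_i = 8·1·6 + 6·5·10 + 1·5·3 + 8·3·9 + 10·1·2 = 599 ≡ 5.
  S = (5, 6, 5) ≠ 0, so r is not a codeword (an error is present).
Step 3: locate the error. For a single error e at position i, S_ℓ = v_i·e·α_i^ℓ, so α_err = S_1/S_0.
  S_0^{−1} = 5^{−1} = 9 (mod 11), so α_err = 6·9 = 54 ≡ 10 = α_5. Error position i = 5.
  Consistency check: S_2/S_1 = 5·2 = 10 ≡ 10 = α_err ✓ (single-error assumption holds).
Step 4: error magnitude e = S_0/v_5 = S_0·∏_{j≠5}(α_5 − α_j) = 5·10 = 50 ≡ 6 (mod 11).
Step 5: correct position 5: c_5 = r_5 − e = 2 − 6 ≡ 7 (mod 11). Hence c = [6, 10, 3, 9, 7].
  Check: interpolating c through the α_i gives m(x) = 1 + 5·x (degree < 2) with m(α_i) = c_i for every i, so c is indeed a codeword.


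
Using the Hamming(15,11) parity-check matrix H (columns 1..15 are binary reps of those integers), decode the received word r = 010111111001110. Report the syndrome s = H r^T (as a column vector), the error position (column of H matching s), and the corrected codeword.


s = (1, 1, 0, 0)^T, error position = 12, corrected codeword c = 010111111000110

Compute s = H r^T mod 2 one row at a time:
  s_1 = 1 + 1 + 0 + 0 + 1 + 1 + 1 + 0 = 5 ≡ 1 (mod 2).
  s_2 = 1 + 1 + 1 + 1 + 1 + 1 + 1 + 0 = 7 ≡ 1 (mod 2).
  s_3 = 1 + 0 + 1 + 1 + 0 + 0 + 1 + 0 = 4 ≡ 0 (mod 2).
  s_4 = 0 + 0 + 1 + 1 + 1 + 0 + 1 + 0 = 4 ≡ 0 (mod 2).
s = (1, 1, 0, 0)^T — this equals column 12 of H (binary 1100), so error is at position 12.
Correct: flip bit 12 of r = 010111111001110 to get c = 010111111000110.


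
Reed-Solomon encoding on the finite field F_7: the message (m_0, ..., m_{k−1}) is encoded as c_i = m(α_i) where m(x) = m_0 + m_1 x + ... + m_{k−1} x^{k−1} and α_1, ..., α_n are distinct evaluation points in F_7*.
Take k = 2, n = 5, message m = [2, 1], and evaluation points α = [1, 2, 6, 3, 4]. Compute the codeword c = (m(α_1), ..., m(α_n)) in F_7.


c = [3, 4, 1, 5, 6]

Message polynomial: m(x) = 2 + 1·x (mod 7).
For each evaluation point α_i, compute m(α_i) mod 7:
  α_1 = 1: Horner steps 1 → 3, so m(1) = 3.
  α_2 = 2: Horner steps 1 → 4, so m(2) = 4.
  α_3 = 6: Horner steps 1 → 1, so m(6) = 1.
  α_4 = 3: Horner steps 1 → 5, so m(3) = 5.
  α_5 = 4: Horner steps 1 → 6, so m(4) = 6.
Codeword c = [3, 4, 1, 5, 6] ∈ F_7^5.


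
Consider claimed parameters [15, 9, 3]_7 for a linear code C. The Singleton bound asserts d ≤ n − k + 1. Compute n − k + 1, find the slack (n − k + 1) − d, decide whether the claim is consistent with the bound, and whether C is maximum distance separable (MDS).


Singleton RHS = n − k + 1 = 7, slack = 4, bound satisfied, not MDS.

Singleton bound: d ≤ n − k + 1.
Here n = 15, k = 9, so n − k + 1 = 7.
Given d = 3, check d ≤ 7: YES.
Slack = (n − k + 1) − d = 4.
The code is NOT MDS (slack = 4 > 0).
Description: the claimed parameters are [15, 9, 3]_7; such a code would be non-MDS.


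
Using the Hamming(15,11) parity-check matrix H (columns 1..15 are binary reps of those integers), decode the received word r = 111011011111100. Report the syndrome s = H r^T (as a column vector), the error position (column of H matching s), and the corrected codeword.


s = (0, 0, 1, 0)^T, error position = 2, corrected codeword c = 101011011111100

Compute s = H r^T mod 2 one row at a time:
  s_1 = 1 + 1 + 1 + 1 + 1 + 1 + 0 + 0 = 6 ≡ 0 (mod 2).
  s_2 = 0 + 1 + 1 + 0 + 1 + 1 + 0 + 0 = 4 ≡ 0 (mod 2).
  s_3 = 1 + 1 + 1 + 0 + 1 + 1 + 0 + 0 = 5 ≡ 1 (mod 2).
  s_4 = 1 + 1 + 1 + 0 + 1 + 1 + 1 + 0 = 6 ≡ 0 (mod 2).
s = (0, 0, 1, 0)^T — this equals column 2 of H (binary 0010), so error is at position 2.
Correct: flip bit 2 of r = 111011011111100 to get c = 101011011111100.


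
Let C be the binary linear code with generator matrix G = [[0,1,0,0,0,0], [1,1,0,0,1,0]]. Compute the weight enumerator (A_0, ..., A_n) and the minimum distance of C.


Weight distribution: A_0 = 1, A_1 = 1, A_2 = 1, A_3 = 1. Minimum distance d = 1.

Enumerate all 2^2 = 4 messages m ∈ F_2^2.
For each, compute codeword c = mG in F_2^6, then tally its weight.
  m = 00 → c = 000000, weight = 0.
  m = 10 → c = 010000, weight = 1.
  m = 01 → c = 110010, weight = 3.
  m = 11 → c = 100010, weight = 2.
Tally weights:
  weight 0: 1 codewords.
  weight 1: 1 codewords.
  weight 2: 1 codewords.
  weight 3: 1 codewords.
Minimum distance d = smallest w > 0 with A_w > 0 = 1.
Sanity: Σ A_w = 4 = 2^2 = 4 ✓.


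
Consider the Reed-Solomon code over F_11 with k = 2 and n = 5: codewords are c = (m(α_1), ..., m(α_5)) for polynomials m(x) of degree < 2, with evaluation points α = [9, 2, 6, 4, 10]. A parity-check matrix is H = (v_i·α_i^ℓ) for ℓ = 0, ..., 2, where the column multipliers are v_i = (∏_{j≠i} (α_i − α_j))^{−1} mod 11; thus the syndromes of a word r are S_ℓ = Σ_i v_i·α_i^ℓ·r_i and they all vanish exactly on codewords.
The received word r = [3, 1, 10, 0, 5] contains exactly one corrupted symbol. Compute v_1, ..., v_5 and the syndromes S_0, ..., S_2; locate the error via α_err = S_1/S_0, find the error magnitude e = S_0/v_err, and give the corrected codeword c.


S = (6, 5, 6), error at position 5, error magnitude e = 8, c = [3, 1, 10, 0, 8].

Step 1: column multipliers v_i = (∏_{j≠i}(α_i − α_j))^{−1} mod 11.
  i = 1 (α = 9): (9−2)(9−6)(9−4)(9−10) = 7·3·5·(−1) = −105 ≡ 5, so v_1 = 5^{−1} = 9 (mod 11).
  i = 2 (α = 2): (2−9)(2−6)(2−4)(2−10) = (−7)·(−4)·(−2)·(−8) = 448 ≡ 8, so v_2 = 8^{−1} = 7 (mod 11).
  i = 3 (α = 6): (6−9)(6−2)(6−4)(6−10) = (−3)·4·2·(−4) = 96 ≡ 8, so v_3 = 8^{−1} = 7 (mod 11).
  i = 4 (α = 4): (4−9)(4−2)(4−6)(4−10) = (−5)·2·(−2)·(−6) = −120 ≡ 1, so v_4 = 1^{−1} = 1 (mod 11).
  i = 5 (α = 10): (10−9)(10−2)(10−6)(10−4) = 1·8·4·6 = 192 ≡ 5, so v_5 = 5^{−1} = 9 (mod 11).
  v = [9, 7, 7, 1, 9].
Step 2: syndromes of r = [3, 1, 10, 0, 5] (all sums mod 11).
  S_0 = Σ v_i r_i = 9·3 + 7·1 + 7·10 + 1·0 + 9·5 = 149 ≡ 6.
  S_1 = Σ v_i α_i r_i = 9·9·3 + 7·2·1 + 7·6·10 + 1·4·0 + 9·10·5 = 1127 ≡ 5.
  α_i^2 mod 11 = [4, 4, 3, 5, 1].
  S_2 = Σ v_i α_i^2 r_i = 9·4·3 + 7·4·1 + 7·3·10 + 1·5·0 + 9·1·5 = 391 ≡ 6.
  S = (6, 5, 6) ≠ 0, so r is not a codeword (an error is present).
Step 3: locate the error. For a single error e at position i, S_ℓ = v_i·e·α_i^ℓ, so α_err = S_1/S_0.
  S_0^{−1} = 6^{−1} = 2 (mod 11), so α_err = 5·2 = 10 ≡ 10 = α_5. Error position i = 5.
  Consistency check: S_2/S_1 = 6·9 = 54 ≡ 10 = α_err ✓ (single-error assumption holds).
Step 4: error magnitude e = S_0/v_5 = S_0·∏_{j≠5}(α_5 − α_j) = 6·5 = 30 ≡ 8 (mod 11).
Step 5: correct position 5: c_5 = r_5 − e = 5 − 8 ≡ 8 (mod 11). Hence c = [3, 1, 10, 0, 8].
  Check: interpolating c through the α_i gives m(x) = 2 + 5·x (degree < 2) with m(α_i) = c_i for every i, so c is indeed a codeword.


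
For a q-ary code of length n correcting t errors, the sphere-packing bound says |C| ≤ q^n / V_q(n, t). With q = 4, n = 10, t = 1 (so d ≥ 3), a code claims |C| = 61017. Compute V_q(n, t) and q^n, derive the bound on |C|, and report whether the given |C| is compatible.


V_q(n, t) = 31, q^n = 1048576, Hamming bound = 33825, |C| = 61017 > bound (violated).

Step 1: Compute V_q(n, t) = Σ_{j=0}^1 C(n, j) (q−1)^j.
  j = 0: C(10,0)·(3)^0 = 1·1 = 1.
  j = 1: C(10,1)·(3)^1 = 10·3 = 30.
  V_q(n, t) = 1 + 30 = 31.
Step 2: q^n = 4^10 = 1048576.
Step 3: Hamming bound ⌊q^n / V_q(n,t)⌋ = ⌊1048576/31⌋ = 33825.
Step 4: Compare |C| = 61017 to 33825: violated.
The claimed |C| lies above the Hamming bound, so no 4-ary code of length 10 with d ≥ 3 can have 61017 codewords.


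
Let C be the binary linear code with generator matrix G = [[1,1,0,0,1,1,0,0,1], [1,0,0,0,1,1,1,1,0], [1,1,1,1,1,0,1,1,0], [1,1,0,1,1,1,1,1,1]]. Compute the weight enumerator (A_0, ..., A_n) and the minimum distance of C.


Weight distribution: A_0 = 1, A_3 = 3, A_4 = 4, A_5 = 4, A_6 = 2, A_7 = 1, A_8 = 1. Minimum distance d = 3.

Enumerate all 2^4 = 16 messages m ∈ F_2^4.
For each, compute codeword c = mG in F_2^9, then tally its weight.
  m = 0000 → c = 000000000, weight = 0.
  m = 1000 → c = 110011001, weight = 5.
  m = 0100 → c = 100011110, weight = 5.
  m = 1100 → c = 010000111, weight = 4.
  m = 0010 → c = 111110110, weight = 7.
  m = 1010 → c = 001101111, weight = 6.
  m = 0110 → c = 011101000, weight = 4.
  m = 1110 → c = 101110001, weight = 5.
  m = 0001 → c = 110111111, weight = 8.
  m = 1001 → c = 000100110, weight = 3.
  m = 0101 → c = 010100001, weight = 3.
  m = 1101 → c = 100111000, weight = 4.
  m = 0011 → c = 001001001, weight = 3.
  m = 1011 → c = 111010000, weight = 4.
  m = 0111 → c = 101010111, weight = 6.
  m = 1111 → c = 011001110, weight = 5.
Tally weights:
  weight 0: 1 codewords.
  weight 3: 3 codewords.
  weight 4: 4 codewords.
  weight 5: 4 codewords.
  weight 6: 2 codewords.
  weight 7: 1 codewords.
  weight 8: 1 codewords.
Minimum distance d = smallest w > 0 with A_w > 0 = 3.
Sanity: Σ A_w = 16 = 2^4 = 16 ✓.


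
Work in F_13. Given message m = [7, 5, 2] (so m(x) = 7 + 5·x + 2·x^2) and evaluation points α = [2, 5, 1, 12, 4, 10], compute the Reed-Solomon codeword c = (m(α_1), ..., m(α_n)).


c = [12, 4, 1, 4, 7, 10]

Message polynomial: m(x) = 7 + 5·x + 2·x^2 (mod 13).
For each evaluation point α_i, compute m(α_i) mod 13:
  α_1 = 2: Horner steps 2 → 9 → 12, so m(2) = 12.
  α_2 = 5: Horner steps 2 → 2 → 4, so m(5) = 4.
  α_3 = 1: Horner steps 2 → 7 → 1, so m(1) = 1.
  α_4 = 12: Horner steps 2 → 3 → 4, so m(12) = 4.
  α_5 = 4: Horner steps 2 → 0 → 7, so m(4) = 7.
  α_6 = 10: Horner steps 2 → 12 → 10, so m(10) = 10.
Codeword c = [12, 4, 1, 4, 7, 10] ∈ F_13^6.


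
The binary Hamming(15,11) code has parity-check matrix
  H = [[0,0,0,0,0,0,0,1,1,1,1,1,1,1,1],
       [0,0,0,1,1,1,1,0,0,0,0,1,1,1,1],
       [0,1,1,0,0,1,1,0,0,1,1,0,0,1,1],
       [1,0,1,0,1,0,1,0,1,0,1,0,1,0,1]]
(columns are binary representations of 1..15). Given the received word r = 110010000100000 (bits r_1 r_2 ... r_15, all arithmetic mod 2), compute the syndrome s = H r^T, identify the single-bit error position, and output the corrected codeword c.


s = (1, 1, 0, 0)^T, error position = 12, corrected codeword c = 110010000101000

Compute s = H r^T mod 2 one row at a time:
  s_1 = 0 + 0 + 1 + 0 + 0 + 0 + 0 + 0 = 1 ≡ 1 (mod 2).
  s_2 = 0 + 1 + 0 + 0 + 0 + 0 + 0 + 0 = 1 ≡ 1 (mod 2).
  s_3 = 1 + 0 + 0 + 0 + 1 + 0 + 0 + 0 = 2 ≡ 0 (mod 2).
  s_4 = 1 + 0 + 1 + 0 + 0 + 0 + 0 + 0 = 2 ≡ 0 (mod 2).
s = (1, 1, 0, 0)^T — this equals column 12 of H (binary 1100), so error is at position 12.
Correct: flip bit 12 of r = 110010000100000 to get c = 110010000101000.


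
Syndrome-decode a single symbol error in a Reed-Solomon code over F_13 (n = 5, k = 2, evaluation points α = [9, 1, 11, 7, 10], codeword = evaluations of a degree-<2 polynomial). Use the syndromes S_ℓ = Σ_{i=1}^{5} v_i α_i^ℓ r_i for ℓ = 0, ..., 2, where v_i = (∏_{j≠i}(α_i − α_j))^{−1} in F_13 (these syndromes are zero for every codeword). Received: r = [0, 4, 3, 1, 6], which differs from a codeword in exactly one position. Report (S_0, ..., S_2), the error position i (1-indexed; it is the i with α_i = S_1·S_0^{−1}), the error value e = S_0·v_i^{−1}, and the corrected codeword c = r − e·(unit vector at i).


S = (2, 9, 8), error at position 3, error magnitude e = 4, c = [0, 4, 12, 1, 6].

Step 1: column multipliers v_i = (∏_{j≠i}(α_i − α_j))^{−1} mod 13.
  i = 1 (α = 9): (9−1)(9−11)(9−7)(9−10) = 8·(−2)·2·(−1) = 32 ≡ 6, so v_1 = 6^{−1} = 11 (mod 13).
  i = 2 (α = 1): (1−9)(1−11)(1−7)(1−10) = (−8)·(−10)·(−6)·(−9) = 4320 ≡ 4, so v_2 = 4^{−1} = 10 (mod 13).
  i = 3 (α = 11): (11−9)(11−1)(11−7)(11−10) = 2·10·4·1 = 80 ≡ 2, so v_3 = 2^{−1} = 7 (mod 13).
  i = 4 (α = 7): (7−9)(7−1)(7−11)(7−10) = (−2)·6·(−4)·(−3) = −144 ≡ 12, so v_4 = 12^{−1} = 12 (mod 13).
  i = 5 (α = 10): (10−9)(10−1)(10−11)(10−7) = 1·9·(−1)·3 = −27 ≡ 12, so v_5 = 12^{−1} = 12 (mod 13).
  v = [11, 10, 7, 12, 12].
Step 2: syndromes of r = [0, 4, 3, 1, 6] (all sums mod 13).
  S_0 = Σ v_i r_i = 11·0 + 10·4 + 7·3 + 12·1 + 12·6 = 145 ≡ 2.
  S_1 = Σ v_i α_i r_i = 11·9·0 + 10·1·4 + 7·11·3 + 12·7·1 + 12·10·6 = 1075 ≡ 9.
  α_i^2 mod 13 = [3, 1, 4, 10, 9].
  S_2 = Σ v_i α_i^2 r_i = 11·3·0 + 10·1·4 + 7·4·3 + 12·10·1 + 12·9·6 = 892 ≡ 8.
  S = (2, 9, 8) ≠ 0, so r is not a codeword (an error is present).
Step 3: locate the error. For a single error e at position i, S_ℓ = v_i·e·α_i^ℓ, so α_err = S_1/S_0.
  S_0^{−1} = 2^{−1} = 7 (mod 13), so α_err = 9·7 = 63 ≡ 11 = α_3. Error position i = 3.
  Consistency check: S_2/S_1 = 8·3 = 24 ≡ 11 = α_err ✓ (single-error assumption holds).
Step 4: error magnitude e = S_0/v_3 = S_0·∏_{j≠3}(α_3 − α_j) = 2·2 = 4 ≡ 4 (mod 13).
Step 5: correct position 3: c_3 = r_3 − e = 3 − 4 ≡ 12 (mod 13). Hence c = [0, 4, 12, 1, 6].
  Check: interpolating c through the α_i gives m(x) = 11 + 6·x (degree < 2) with m(α_i) = c_i for every i, so c is indeed a codeword.


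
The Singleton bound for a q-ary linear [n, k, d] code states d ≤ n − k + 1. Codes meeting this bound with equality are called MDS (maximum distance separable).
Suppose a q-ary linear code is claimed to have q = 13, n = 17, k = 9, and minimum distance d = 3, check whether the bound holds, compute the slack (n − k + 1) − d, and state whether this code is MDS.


Singleton RHS = n − k + 1 = 9, slack = 6, bound satisfied, not MDS.

Singleton bound: d ≤ n − k + 1.
Here n = 17, k = 9, so n − k + 1 = 9.
Given d = 3, check d ≤ 9: YES.
Slack = (n − k + 1) − d = 6.
The code is NOT MDS (slack = 6 > 0).
Description: the claimed parameters are [17, 9, 3]_13; such a code would be non-MDS.


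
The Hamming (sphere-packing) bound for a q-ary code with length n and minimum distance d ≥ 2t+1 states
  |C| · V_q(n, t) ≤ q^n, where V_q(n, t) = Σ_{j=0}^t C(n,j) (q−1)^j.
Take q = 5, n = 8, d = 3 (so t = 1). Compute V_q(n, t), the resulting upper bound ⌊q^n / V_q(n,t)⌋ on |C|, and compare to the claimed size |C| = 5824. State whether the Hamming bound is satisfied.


V_q(n, t) = 33, q^n = 390625, Hamming bound = 11837, |C| = 5824 ≤ bound (satisfied).

Step 1: Compute V_q(n, t) = Σ_{j=0}^1 C(n, j) (q−1)^j.
  j = 0: C(8,0)·(4)^0 = 1·1 = 1.
  j = 1: C(8,1)·(4)^1 = 8·4 = 32.
  V_q(n, t) = 1 + 32 = 33.
Step 2: q^n = 5^8 = 390625.
Step 3: Hamming bound ⌊q^n / V_q(n,t)⌋ = ⌊390625/33⌋ = 11837.
Step 4: Compare |C| = 5824 to 11837: satisfied.
The claimed |C| lies below the Hamming bound.


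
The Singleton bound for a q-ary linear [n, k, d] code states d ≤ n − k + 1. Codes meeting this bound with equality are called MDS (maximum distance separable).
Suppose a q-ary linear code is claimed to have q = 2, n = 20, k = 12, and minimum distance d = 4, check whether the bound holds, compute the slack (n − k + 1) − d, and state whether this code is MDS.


Singleton RHS = n − k + 1 = 9, slack = 5, bound satisfied, not MDS.

Singleton bound: d ≤ n − k + 1.
Here n = 20, k = 12, so n − k + 1 = 9.
Given d = 4, check d ≤ 9: YES.
Slack = (n − k + 1) − d = 5.
The code is NOT MDS (slack = 5 > 0).
Description: the claimed parameters are [20, 12, 4]_2; such a code would be non-MDS.


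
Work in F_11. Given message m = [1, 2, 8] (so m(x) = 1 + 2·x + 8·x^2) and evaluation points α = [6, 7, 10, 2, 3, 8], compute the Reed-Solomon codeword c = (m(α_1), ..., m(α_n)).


c = [4, 0, 7, 4, 2, 1]

Message polynomial: m(x) = 1 + 2·x + 8·x^2 (mod 11).
For each evaluation point α_i, compute m(α_i) mod 11:
  α_1 = 6: Horner steps 8 → 6 → 4, so m(6) = 4.
  α_2 = 7: Horner steps 8 → 3 → 0, so m(7) = 0.
  α_3 = 10: Horner steps 8 → 5 → 7, so m(10) = 7.
  α_4 = 2: Horner steps 8 → 7 → 4, so m(2) = 4.
  α_5 = 3: Horner steps 8 → 4 → 2, so m(3) = 2.
  α_6 = 8: Horner steps 8 → 0 → 1, so m(8) = 1.
Codeword c = [4, 0, 7, 4, 2, 1] ∈ F_11^6.


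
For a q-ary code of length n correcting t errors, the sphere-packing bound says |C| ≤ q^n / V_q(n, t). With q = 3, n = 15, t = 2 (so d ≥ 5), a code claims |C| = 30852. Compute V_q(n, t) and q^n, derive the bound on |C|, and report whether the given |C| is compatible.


V_q(n, t) = 451, q^n = 14348907, Hamming bound = 31815, |C| = 30852 ≤ bound (satisfied).

Step 1: Compute V_q(n, t) = Σ_{j=0}^2 C(n, j) (q−1)^j.
  j = 0: C(15,0)·(2)^0 = 1·1 = 1.
  j = 1: C(15,1)·(2)^1 = 15·2 = 30.
  j = 2: C(15,2)·(2)^2 = 105·4 = 420.
  V_q(n, t) = 1 + 30 + 420 = 451.
Step 2: q^n = 3^15 = 14348907.
Step 3: Hamming bound ⌊q^n / V_q(n,t)⌋ = ⌊14348907/451⌋ = 31815.
Step 4: Compare |C| = 30852 to 31815: satisfied.
The claimed |C| lies below the Hamming bound.


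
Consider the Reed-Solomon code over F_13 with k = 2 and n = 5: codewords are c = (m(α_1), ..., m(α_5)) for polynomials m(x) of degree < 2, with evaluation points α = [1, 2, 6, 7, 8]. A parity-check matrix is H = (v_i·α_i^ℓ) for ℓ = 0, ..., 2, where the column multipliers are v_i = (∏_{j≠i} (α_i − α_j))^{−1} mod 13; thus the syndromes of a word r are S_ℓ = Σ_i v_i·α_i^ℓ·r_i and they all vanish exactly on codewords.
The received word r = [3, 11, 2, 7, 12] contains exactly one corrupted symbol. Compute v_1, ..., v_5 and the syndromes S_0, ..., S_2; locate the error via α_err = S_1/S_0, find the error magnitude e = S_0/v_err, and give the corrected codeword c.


S = (12, 11, 9), error at position 2, error magnitude e = 3, c = [3, 8, 2, 7, 12].

Step 1: column multipliers v_i = (∏_{j≠i}(α_i − α_j))^{−1} mod 13.
  i = 1 (α = 1): (1−2)(1−6)(1−7)(1−8) = (−1)·(−5)·(−6)·(−7) = 210 ≡ 2, so v_1 = 2^{−1} = 7 (mod 13).
  i = 2 (α = 2): (2−1)(2−6)(2−7)(2−8) = 1·(−4)·(−5)·(−6) = −120 ≡ 10, so v_2 = 10^{−1} = 4 (mod 13).
  i = 3 (α = 6): (6−1)(6−2)(6−7)(6−8) = 5·4·(−1)·(−2) = 40 ≡ 1, so v_3 = 1^{−1} = 1 (mod 13).
  i = 4 (α = 7): (7−1)(7−2)(7−6)(7−8) = 6·5·1·(−1) = −30 ≡ 9, so v_4 = 9^{−1} = 3 (mod 13).
  i = 5 (α = 8): (8−1)(8−2)(8−6)(8−7) = 7·6·2·1 = 84 ≡ 6, so v_5 = 6^{−1} = 11 (mod 13).
  v = [7, 4, 1, 3, 11].
Step 2: syndromes of r = [3, 11, 2, 7, 12] (all sums mod 13).
  S_0 = Σ v_i r_i = 7·3 + 4·11 + 1·2 + 3·7 + 11·12 = 220 ≡ 12.
  S_1 = Σ v_i α_i r_i = 7·1·3 + 4·2·11 + 1·6·2 + 3·7·7 + 11·8·12 = 1324 ≡ 11.
  α_i^2 mod 13 = [1, 4, 10, 10, 12].
  S_2 = Σ v_i α_i^2 r_i = 7·1·3 + 4·4·11 + 1·10·2 + 3·10·7 + 11·12·12 = 2011 ≡ 9.
  S = (12, 11, 9) ≠ 0, so r is not a codeword (an error is present).
Step 3: locate the error. For a single error e at position i, S_ℓ = v_i·e·α_i^ℓ, so α_err = S_1/S_0.
  S_0^{−1} = 12^{−1} = 12 (mod 13), so α_err = 11·12 = 132 ≡ 2 = α_2. Error position i = 2.
  Consistency check: S_2/S_1 = 9·6 = 54 ≡ 2 = α_err ✓ (single-error assumption holds).
Step 4: error magnitude e = S_0/v_2 = S_0·∏_{j≠2}(α_2 − α_j) = 12·10 = 120 ≡ 3 (mod 13).
Step 5: correct position 2: c_2 = r_2 − e = 11 − 3 ≡ 8 (mod 13). Hence c = [3, 8, 2, 7, 12].
  Check: interpolating c through the α_i gives m(x) = 11 + 5·x (degree < 2) with m(α_i) = c_i for every i, so c is indeed a codeword.


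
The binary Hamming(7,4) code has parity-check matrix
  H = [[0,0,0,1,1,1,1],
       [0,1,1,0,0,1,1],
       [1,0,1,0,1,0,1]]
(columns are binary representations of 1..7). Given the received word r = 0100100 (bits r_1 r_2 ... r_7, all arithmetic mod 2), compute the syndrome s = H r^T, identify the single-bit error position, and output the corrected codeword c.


s = (1, 1, 1)^T, error position = 7, corrected codeword c = 0100101

Compute s = H r^T mod 2 one row at a time:
  s_1 = 0 + 1 + 0 + 0 = 1 ≡ 1 (mod 2).
  s_2 = 1 + 0 + 0 + 0 = 1 ≡ 1 (mod 2).
  s_3 = 0 + 0 + 1 + 0 = 1 ≡ 1 (mod 2).
s = (1, 1, 1)^T — this equals column 7 of H (binary 111), so error is at position 7.
Correct: flip bit 7 of r = 0100100 to get c = 0100101.


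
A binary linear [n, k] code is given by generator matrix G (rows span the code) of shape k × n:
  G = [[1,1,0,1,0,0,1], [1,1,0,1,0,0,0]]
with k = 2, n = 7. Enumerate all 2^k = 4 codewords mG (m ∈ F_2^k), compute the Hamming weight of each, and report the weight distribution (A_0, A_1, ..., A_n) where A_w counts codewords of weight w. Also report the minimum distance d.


Weight distribution: A_0 = 1, A_1 = 1, A_3 = 1, A_4 = 1. Minimum distance d = 1.

Enumerate all 2^2 = 4 messages m ∈ F_2^2.
For each, compute codeword c = mG in F_2^7, then tally its weight.
  m = 00 → c = 0000000, weight = 0.
  m = 10 → c = 1101001, weight = 4.
  m = 01 → c = 1101000, weight = 3.
  m = 11 → c = 0000001, weight = 1.
Tally weights:
  weight 0: 1 codewords.
  weight 1: 1 codewords.
  weight 3: 1 codewords.
  weight 4: 1 codewords.
Minimum distance d = smallest w > 0 with A_w > 0 = 1.
Sanity: Σ A_w = 4 = 2^2 = 4 ✓.


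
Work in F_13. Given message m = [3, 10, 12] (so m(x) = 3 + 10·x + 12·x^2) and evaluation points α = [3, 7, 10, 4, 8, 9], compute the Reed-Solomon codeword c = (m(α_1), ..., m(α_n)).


c = [11, 11, 3, 1, 6, 12]

Message polynomial: m(x) = 3 + 10·x + 12·x^2 (mod 13).
For each evaluation point α_i, compute m(α_i) mod 13:
  α_1 = 3: Horner steps 12 → 7 → 11, so m(3) = 11.
  α_2 = 7: Horner steps 12 → 3 → 11, so m(7) = 11.
  α_3 = 10: Horner steps 12 → 0 → 3, so m(10) = 3.
  α_4 = 4: Horner steps 12 → 6 → 1, so m(4) = 1.
  α_5 = 8: Horner steps 12 → 2 → 6, so m(8) = 6.
  α_6 = 9: Horner steps 12 → 1 → 12, so m(9) = 12.
Codeword c = [11, 11, 3, 1, 6, 12] ∈ F_13^6.
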